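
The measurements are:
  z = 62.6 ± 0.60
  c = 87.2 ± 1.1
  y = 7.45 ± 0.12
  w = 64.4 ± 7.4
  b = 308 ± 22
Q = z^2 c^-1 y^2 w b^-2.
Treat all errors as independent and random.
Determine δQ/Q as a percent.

Since Q is a product/quotient, work with relative uncertainties:
  (2·δz/z)² = (2×0.00958)² = 0.000367;  (-1·δc/c)² = (-1×0.0126)² = 0.000159;  (2·δy/y)² = (2×0.0161)² = 0.00104;  (1·δw/w)² = (1×0.115)² = 0.0132;  (-2·δb/b)² = (-2×0.0714)² = 0.0204
δQ/Q = √(0.0352) = 0.188

18.8%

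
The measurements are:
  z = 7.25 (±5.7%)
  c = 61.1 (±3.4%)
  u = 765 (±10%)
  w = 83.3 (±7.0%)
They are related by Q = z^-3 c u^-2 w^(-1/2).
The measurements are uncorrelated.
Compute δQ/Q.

Q is a product of powers, so relative uncertainties combine in quadrature:
  (-3·δz/z)² = (-3×0.0570)² = 0.0292;  (1·δc/c)² = (1×0.0340)² = 0.00116;  (-2·δu/u)² = (-2×0.100)² = 0.0400;  (−½·δw/w)² = (-0.5×0.0700)² = 0.00123
δQ/Q = √(0.0716) = 0.268

0.268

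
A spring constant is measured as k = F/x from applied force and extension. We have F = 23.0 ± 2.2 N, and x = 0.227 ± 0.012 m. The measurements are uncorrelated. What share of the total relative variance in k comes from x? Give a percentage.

23.4%

(δk/k)² = (1·δF/F)² + (-1·δx/x)²
  F term: (1×0.0957)² = 0.00915
  x term: (-1×0.0529)² = 0.00279
Total = 0.0119. Share from x = 0.00279/0.0119 = 0.234.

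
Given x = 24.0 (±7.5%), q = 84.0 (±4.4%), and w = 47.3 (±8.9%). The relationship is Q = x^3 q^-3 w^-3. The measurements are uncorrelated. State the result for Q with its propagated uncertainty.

(2.20 ± 0.823) × 10^-7

Products/powers → add relative errors in quadrature, weighted by exponent:
  (3·δx/x)² = (3×0.0750)² = 0.0506;  (-3·δq/q)² = (-3×0.0440)² = 0.0174;  (-3·δw/w)² = (-3×0.0890)² = 0.0713
δQ/Q = √(0.139) = 0.373
Q = 2.2e-07, so δQ = 0.373 × 2.2e-07 = 8.23e-08.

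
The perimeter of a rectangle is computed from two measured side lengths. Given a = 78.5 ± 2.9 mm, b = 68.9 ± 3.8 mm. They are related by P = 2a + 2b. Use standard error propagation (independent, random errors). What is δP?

9.56 mm

Absolute uncertainties add in quadrature for a linear combination:
  (2·δa)² = 33.6;  (2·δb)² = 57.8
δP = √(91.4) = 9.56 mm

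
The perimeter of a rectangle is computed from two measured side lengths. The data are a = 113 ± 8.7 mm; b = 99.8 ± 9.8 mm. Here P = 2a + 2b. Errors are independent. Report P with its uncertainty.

426 ± 26.2 mm

For a sum/difference, combine absolute errors in quadrature:
  (2·δa)² = 303;  (2·δb)² = 384
δP = √(687) = 26.2 mm
P = 426 mm.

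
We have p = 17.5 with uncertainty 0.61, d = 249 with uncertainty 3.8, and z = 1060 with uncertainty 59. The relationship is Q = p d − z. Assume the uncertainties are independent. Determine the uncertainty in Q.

176

Let w = p·d = 4360. δw/w = √((1·δp/p)² + (1·δd/d)²) = √(0.00122 + 0.000233) = 0.0381, so δw = 166.
Q = w − z: δQ = √(δw² + δz²) = √(27500 + 3480) = 176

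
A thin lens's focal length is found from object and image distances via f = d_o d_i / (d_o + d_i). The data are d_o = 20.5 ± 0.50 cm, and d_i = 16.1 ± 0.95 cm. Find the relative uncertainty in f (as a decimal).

∂f/∂d_o = (d_i/(d_o+d_i))² = 0.194;  ∂f/∂d_i = (d_o/(d_o+d_i))² = 0.314
δf = √((∂f/∂d_o · δd_o)² + (∂f/∂d_i · δd_i)²) = √(0.00936 + 0.0888) = 0.313 cm
f = 9.02 cm, so δf/f = 0.313/9.02 = 0.0347.

0.0347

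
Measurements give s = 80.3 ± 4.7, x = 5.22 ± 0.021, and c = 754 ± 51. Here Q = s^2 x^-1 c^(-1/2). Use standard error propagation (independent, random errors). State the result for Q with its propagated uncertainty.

Relative error in a monomial: (δQ/Q)² = Σ (nᵢ · δxᵢ/xᵢ)².
  (2·δs/s)² = (2×0.0585)² = 0.0137;  (-1·δx/x)² = (-1×0.00402)² = 1.62e-05;  (−½·δc/c)² = (-0.5×0.0676)² = 0.00114
δQ/Q = √(0.0149) = 0.122
Q = 45.0, so δQ = 0.122 × 45.0 = 5.48.

45.0 ± 5.48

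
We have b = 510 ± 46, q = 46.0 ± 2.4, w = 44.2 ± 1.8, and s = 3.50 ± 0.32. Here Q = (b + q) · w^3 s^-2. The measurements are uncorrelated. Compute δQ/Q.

0.235

Let u = b + q = 556. δu = √(δb² + δq²) = √(2120 + 5.76) = 46.1, so δu/u = 0.0828.
Q is then a monomial in u, w, s:
δQ/Q = √((δu/u)² + (3·δw/w)² + (-2·δs/s)²) = √(0.00686 + 0.0149 + 0.0334) = 0.235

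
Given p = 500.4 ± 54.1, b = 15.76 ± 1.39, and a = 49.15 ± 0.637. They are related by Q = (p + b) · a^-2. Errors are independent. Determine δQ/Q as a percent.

Let u = p + b = 516.2. δu = √(δp² + δb²) = √(2930 + 1.93) = 54.1, so δu/u = 0.105.
Q is then a monomial in u, a:
δQ/Q = √((δu/u)² + (-2·δa/a)²) = √(0.0110 + 0.000672) = 0.108

10.8%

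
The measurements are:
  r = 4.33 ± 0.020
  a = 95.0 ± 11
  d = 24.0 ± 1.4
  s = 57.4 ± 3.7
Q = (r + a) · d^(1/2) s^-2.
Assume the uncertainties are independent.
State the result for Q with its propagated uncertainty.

Let u = r + a = 99.3. δu = √(δr² + δa²) = √(0.000400 + 121) = 11.0, so δu/u = 0.111.
Q is then a monomial in u, d, s:
δQ/Q = √((δu/u)² + (½·δd/d)² + (-2·δs/s)²) = √(0.0123 + 0.000851 + 0.0166) = 0.172
Q = 0.148, so δQ = 0.172 × 0.148 = 0.0255.

0.148 ± 0.0255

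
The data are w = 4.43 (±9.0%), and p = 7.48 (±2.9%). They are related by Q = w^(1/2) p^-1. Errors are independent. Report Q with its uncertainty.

0.281 ± 0.0151

Q is a product of powers, so relative uncertainties combine in quadrature:
  (½·δw/w)² = (0.5×0.0900)² = 0.00202;  (-1·δp/p)² = (-1×0.0290)² = 0.000841
δQ/Q = √(0.00287) = 0.0535
Q = 0.281, so δQ = 0.0535 × 0.281 = 0.0151.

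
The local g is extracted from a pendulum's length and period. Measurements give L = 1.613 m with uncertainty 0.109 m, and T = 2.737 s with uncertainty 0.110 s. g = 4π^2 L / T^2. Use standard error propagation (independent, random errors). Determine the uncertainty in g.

0.893 m/s^2

Since g is a product/quotient, work with relative uncertainties:
  (1·δL/L)² = (1×0.0676)² = 0.00457;  (-2·δT/T)² = (-2×0.0402)² = 0.00646
δg/g = √(0.0110) = 0.105
g = 8.501 m/s^2, so δg = 0.105 × 8.501 = 0.893 m/s^2.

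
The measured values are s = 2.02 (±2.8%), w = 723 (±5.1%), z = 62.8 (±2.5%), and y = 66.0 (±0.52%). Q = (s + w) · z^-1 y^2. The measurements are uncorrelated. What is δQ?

Let u = s + w = 725. δu = √(δs² + δw²) = √(0.00320 + 1360) = 36.9, so δu/u = 0.0509.
Q is then a monomial in u, z, y:
δQ/Q = √((δu/u)² + (-1·δz/z)² + (2·δy/y)²) = √(0.00259 + 0.000625 + 0.000108) = 0.0576
Q = 50300, so δQ = 0.0576 × 50300 = 2900.

2900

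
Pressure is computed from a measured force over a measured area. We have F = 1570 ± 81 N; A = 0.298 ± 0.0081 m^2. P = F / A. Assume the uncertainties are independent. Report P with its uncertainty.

5270 ± 307 Pa

P is a product of powers, so relative uncertainties combine in quadrature:
  (1·δF/F)² = (1×0.0516)² = 0.00266;  (-1·δA/A)² = (-1×0.0272)² = 0.000739
δP/P = √(0.00340) = 0.0583
P = 5270 Pa, so δP = 0.0583 × 5270 = 307 Pa.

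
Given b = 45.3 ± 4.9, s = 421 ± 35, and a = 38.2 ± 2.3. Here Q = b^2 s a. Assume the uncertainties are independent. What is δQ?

7.9e+06

Since Q is a product/quotient, work with relative uncertainties:
  (2·δb/b)² = (2×0.108)² = 0.0468;  (1·δs/s)² = (1×0.0831)² = 0.00691;  (1·δa/a)² = (1×0.0602)² = 0.00363
δQ/Q = √(0.0573) = 0.239
Q = 3.3e+07, so δQ = 0.239 × 3.3e+07 = 7.9e+06.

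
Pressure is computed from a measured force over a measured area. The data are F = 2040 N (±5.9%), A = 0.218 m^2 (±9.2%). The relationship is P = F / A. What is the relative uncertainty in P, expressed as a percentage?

For a monomial P ∝ F, A^-1, fractional errors add in quadrature:
  (1·δF/F)² = (1×0.0590)² = 0.00348;  (-1·δA/A)² = (-1×0.0920)² = 0.00846
δP/P = √(0.0119) = 0.109

10.9%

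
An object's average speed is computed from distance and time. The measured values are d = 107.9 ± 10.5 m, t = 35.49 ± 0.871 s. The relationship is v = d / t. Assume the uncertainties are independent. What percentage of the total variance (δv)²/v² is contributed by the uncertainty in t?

5.98%

(δv/v)² = (1·δd/d)² + (-1·δt/t)²
  d term: (1×0.0973)² = 0.00947
  t term: (-1×0.0245)² = 0.000602
Total = 0.0101. Share from t = 0.000602/0.0101 = 0.0598.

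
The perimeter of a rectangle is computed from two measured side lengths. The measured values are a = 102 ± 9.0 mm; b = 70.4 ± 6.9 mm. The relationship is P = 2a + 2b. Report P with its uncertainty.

345 ± 22.7 mm

Each term contributes (cᵢ δxᵢ)² to (δP)²:
  (2·δa)² = 324;  (2·δb)² = 190
δP = √(514) = 22.7 mm
P = 345 mm.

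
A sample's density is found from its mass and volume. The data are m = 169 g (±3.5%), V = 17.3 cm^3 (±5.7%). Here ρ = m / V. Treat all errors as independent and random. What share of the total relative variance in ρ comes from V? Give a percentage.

72.6%

(δρ/ρ)² = (1·δm/m)² + (-1·δV/V)²
  m term: (1×0.0350)² = 0.00123
  V term: (-1×0.0570)² = 0.00325
Total = 0.00447. Share from V = 0.00325/0.00447 = 0.726.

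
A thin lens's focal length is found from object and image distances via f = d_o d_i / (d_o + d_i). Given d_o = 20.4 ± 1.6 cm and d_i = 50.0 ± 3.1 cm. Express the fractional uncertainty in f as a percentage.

∂f/∂d_o = (d_i/(d_o+d_i))² = 0.504;  ∂f/∂d_i = (d_o/(d_o+d_i))² = 0.0840
δf = √((∂f/∂d_o · δd_o)² + (∂f/∂d_i · δd_i)²) = √(0.651 + 0.0678) = 0.848 cm
f = 14.5 cm, so δf/f = 0.848/14.5 = 0.0585.

5.85%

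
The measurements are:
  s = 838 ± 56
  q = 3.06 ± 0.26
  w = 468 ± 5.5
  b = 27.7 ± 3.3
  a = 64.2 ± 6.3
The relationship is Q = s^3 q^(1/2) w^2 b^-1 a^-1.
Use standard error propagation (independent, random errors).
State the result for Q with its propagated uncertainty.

Products/powers → add relative errors in quadrature, weighted by exponent:
  (3·δs/s)² = (3×0.0668)² = 0.0402;  (½·δq/q)² = (0.5×0.0850)² = 0.00180;  (2·δw/w)² = (2×0.0118)² = 0.000552;  (-1·δb/b)² = (-1×0.119)² = 0.0142;  (-1·δa/a)² = (-1×0.0981)² = 0.00963
δQ/Q = √(0.0664) = 0.258
Q = 1.27e+11, so δQ = 0.258 × 1.27e+11 = 3.27e+10.

(1.27 ± 0.327) × 10^11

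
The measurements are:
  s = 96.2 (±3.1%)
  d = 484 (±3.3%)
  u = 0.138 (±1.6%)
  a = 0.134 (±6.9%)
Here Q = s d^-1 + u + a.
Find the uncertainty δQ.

Let p = s·d^-1 = 0.199. δp/p = √((1·δs/s)² + (-1·δd/d)²) = √(0.000961 + 0.00109) = 0.0453, so δp = 0.00900.
Q = p + u + a: δQ = √(δp² + δu² + δa²) = √(8.1e-05 + 4.88e-06 + 8.55e-05) = 0.0131

0.0131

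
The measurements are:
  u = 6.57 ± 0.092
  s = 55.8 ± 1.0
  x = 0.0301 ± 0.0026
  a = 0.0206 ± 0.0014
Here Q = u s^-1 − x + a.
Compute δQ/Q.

Let p = u·s^-1 = 0.118. δp/p = √((1·δu/u)² + (-1·δs/s)²) = √(0.000196 + 0.000321) = 0.0227, so δp = 0.00268.
Q = p − x + a: δQ = √(δp² + δx² + δa²) = √(7.17e-06 + 6.76e-06 + 1.96e-06) = 0.00399
Q = 0.108, so δQ/Q = 0.00399/0.108 = 0.0368.

0.0368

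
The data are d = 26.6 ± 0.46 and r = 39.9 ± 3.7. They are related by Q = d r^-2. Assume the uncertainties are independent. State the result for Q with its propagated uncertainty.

Q is a product of powers, so relative uncertainties combine in quadrature:
  (1·δd/d)² = (1×0.0173)² = 0.000299;  (-2·δr/r)² = (-2×0.0927)² = 0.0344
δQ/Q = √(0.0347) = 0.186
Q = 0.0167, so δQ = 0.186 × 0.0167 = 0.00311.

0.0167 ± 0.00311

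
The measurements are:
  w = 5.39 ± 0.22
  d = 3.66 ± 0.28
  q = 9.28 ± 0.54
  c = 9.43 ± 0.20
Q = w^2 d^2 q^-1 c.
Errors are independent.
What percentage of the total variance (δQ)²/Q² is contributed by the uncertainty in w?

(δQ/Q)² = (2·δw/w)² + (2·δd/d)² + (-1·δq/q)² + (1·δc/c)²
  w term: (2×0.0408)² = 0.00666
  d term: (2×0.0765)² = 0.0234
  q term: (-1×0.0582)² = 0.00339
  c term: (1×0.0212)² = 0.000450
Total = 0.0339. Share from w = 0.00666/0.0339 = 0.197.

19.7%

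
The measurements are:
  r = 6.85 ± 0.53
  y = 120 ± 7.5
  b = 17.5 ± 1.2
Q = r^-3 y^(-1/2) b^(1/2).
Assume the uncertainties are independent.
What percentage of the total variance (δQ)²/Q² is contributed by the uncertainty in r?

96.2%

(δQ/Q)² = (-3·δr/r)² + (−½·δy/y)² + (½·δb/b)²
  r term: (-3×0.0774)² = 0.0539
  y term: (-0.5×0.0625)² = 0.000977
  b term: (0.5×0.0686)² = 0.00118
Total = 0.0560. Share from r = 0.0539/0.0560 = 0.962.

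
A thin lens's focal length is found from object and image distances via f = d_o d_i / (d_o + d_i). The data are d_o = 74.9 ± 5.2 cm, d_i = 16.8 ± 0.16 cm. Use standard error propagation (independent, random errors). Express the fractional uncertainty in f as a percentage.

∂f/∂d_o = (d_i/(d_o+d_i))² = 0.0336;  ∂f/∂d_i = (d_o/(d_o+d_i))² = 0.667
δf = √((∂f/∂d_o · δd_o)² + (∂f/∂d_i · δd_i)²) = √(0.0305 + 0.0114) = 0.205 cm
f = 13.7 cm, so δf/f = 0.205/13.7 = 0.0149.

1.49%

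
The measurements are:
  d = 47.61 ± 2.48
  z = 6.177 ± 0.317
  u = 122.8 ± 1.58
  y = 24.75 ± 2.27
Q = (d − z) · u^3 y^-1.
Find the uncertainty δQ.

Let w = d − z = 41.43. δw = √(δd² + δz²) = √(6.15 + 0.100) = 2.50, so δw/w = 0.0603.
Q is then a monomial in w, u, y:
δQ/Q = √((δw/w)² + (3·δu/u)² + (-1·δy/y)²) = √(0.00364 + 0.00149 + 0.00841) = 0.116
Q = 3.1e+06, so δQ = 0.116 × 3.1e+06 = 3.61e+05.

3.61e+05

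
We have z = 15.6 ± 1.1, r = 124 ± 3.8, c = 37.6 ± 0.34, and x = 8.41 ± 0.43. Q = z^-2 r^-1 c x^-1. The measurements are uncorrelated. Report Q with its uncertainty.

Each factor contributes (exponent × relative error)² to (δQ/Q)²:
  (-2·δz/z)² = (-2×0.0705)² = 0.0199;  (-1·δr/r)² = (-1×0.0306)² = 0.000939;  (1·δc/c)² = (1×0.00904)² = 8.18e-05;  (-1·δx/x)² = (-1×0.0511)² = 0.00261
δQ/Q = √(0.0235) = 0.153
Q = 0.000148, so δQ = 0.153 × 0.000148 = 2.27e-05.

(1.48 ± 0.227) × 10^-4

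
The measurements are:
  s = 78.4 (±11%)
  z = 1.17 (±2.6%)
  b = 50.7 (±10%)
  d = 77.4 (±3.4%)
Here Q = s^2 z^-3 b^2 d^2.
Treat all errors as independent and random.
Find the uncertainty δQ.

1.86e+10

Q is a product of powers, so relative uncertainties combine in quadrature:
  (2·δs/s)² = (2×0.110)² = 0.0484;  (-3·δz/z)² = (-3×0.0260)² = 0.00608;  (2·δb/b)² = (2×0.100)² = 0.0400;  (2·δd/d)² = (2×0.0340)² = 0.00462
δQ/Q = √(0.0991) = 0.315
Q = 5.91e+10, so δQ = 0.315 × 5.91e+10 = 1.86e+10.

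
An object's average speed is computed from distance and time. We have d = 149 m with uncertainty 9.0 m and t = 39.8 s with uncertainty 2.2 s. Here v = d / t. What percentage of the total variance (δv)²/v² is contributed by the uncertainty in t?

45.6%

(δv/v)² = (1·δd/d)² + (-1·δt/t)²
  d term: (1×0.0604)² = 0.00365
  t term: (-1×0.0553)² = 0.00306
Total = 0.00670. Share from t = 0.00306/0.00670 = 0.456.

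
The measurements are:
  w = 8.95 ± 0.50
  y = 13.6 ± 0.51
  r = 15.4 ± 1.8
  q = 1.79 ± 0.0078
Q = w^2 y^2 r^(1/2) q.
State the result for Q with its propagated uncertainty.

(1.04 ± 0.153) × 10^5

Each factor contributes (exponent × relative error)² to (δQ/Q)²:
  (2·δw/w)² = (2×0.0559)² = 0.0125;  (2·δy/y)² = (2×0.0375)² = 0.00562;  (½·δr/r)² = (0.5×0.117)² = 0.00342;  (1·δq/q)² = (1×0.00436)² = 1.9e-05
δQ/Q = √(0.0215) = 0.147
Q = 1.04e+05, so δQ = 0.147 × 1.04e+05 = 15300.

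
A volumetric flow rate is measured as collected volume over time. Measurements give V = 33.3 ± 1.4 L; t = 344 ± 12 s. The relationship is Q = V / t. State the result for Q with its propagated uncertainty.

0.0968 ± 0.00529 L/s

For a monomial Q ∝ V, t^-1, fractional errors add in quadrature:
  (1·δV/V)² = (1×0.0420)² = 0.00177;  (-1·δt/t)² = (-1×0.0349)² = 0.00122
δQ/Q = √(0.00298) = 0.0546
Q = 0.0968 L/s, so δQ = 0.0546 × 0.0968 = 0.00529 L/s.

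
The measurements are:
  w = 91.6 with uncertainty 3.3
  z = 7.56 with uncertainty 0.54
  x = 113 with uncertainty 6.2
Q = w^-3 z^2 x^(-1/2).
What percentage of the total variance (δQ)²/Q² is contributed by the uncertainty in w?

35.6%

(δQ/Q)² = (-3·δw/w)² + (2·δz/z)² + (−½·δx/x)²
  w term: (-3×0.0360)² = 0.0117
  z term: (2×0.0714)² = 0.0204
  x term: (-0.5×0.0549)² = 0.000753
Total = 0.0328. Share from w = 0.0117/0.0328 = 0.356.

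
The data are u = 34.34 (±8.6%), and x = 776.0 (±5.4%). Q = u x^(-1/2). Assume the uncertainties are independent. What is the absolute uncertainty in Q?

Each factor contributes (exponent × relative error)² to (δQ/Q)²:
  (1·δu/u)² = (1×0.0860)² = 0.00740;  (−½·δx/x)² = (-0.5×0.0540)² = 0.000729
δQ/Q = √(0.00812) = 0.0901
Q = 1.233, so δQ = 0.0901 × 1.233 = 0.111.

0.111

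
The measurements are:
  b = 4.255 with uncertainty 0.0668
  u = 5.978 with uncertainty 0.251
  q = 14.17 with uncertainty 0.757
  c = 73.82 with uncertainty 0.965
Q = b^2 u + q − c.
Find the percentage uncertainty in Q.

Let p = b^2·u = 108.2. δp/p = √((2·δb/b)² + (1·δu/u)²) = √(0.000986 + 0.00176) = 0.0524, so δp = 5.67.
Q = p + q − c: δQ = √(δp² + δq² + δc²) = √(32.2 + 0.573 + 0.931) = 5.81
Q = 48.58, so δQ/Q = 5.81/48.58 = 0.119.

11.9%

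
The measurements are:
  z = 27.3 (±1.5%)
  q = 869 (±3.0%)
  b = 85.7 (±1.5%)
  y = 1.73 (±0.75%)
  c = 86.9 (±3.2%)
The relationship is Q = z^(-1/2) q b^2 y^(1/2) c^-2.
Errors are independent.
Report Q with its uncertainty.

Products/powers → add relative errors in quadrature, weighted by exponent:
  (−½·δz/z)² = (-0.5×0.0150)² = 5.62e-05;  (1·δq/q)² = (1×0.0300)² = 0.000900;  (2·δb/b)² = (2×0.0150)² = 0.000900;  (½·δy/y)² = (0.5×0.00750)² = 1.41e-05;  (-2·δc/c)² = (-2×0.0320)² = 0.00410
δQ/Q = √(0.00597) = 0.0772
Q = 213, so δQ = 0.0772 × 213 = 16.4.

213 ± 16.4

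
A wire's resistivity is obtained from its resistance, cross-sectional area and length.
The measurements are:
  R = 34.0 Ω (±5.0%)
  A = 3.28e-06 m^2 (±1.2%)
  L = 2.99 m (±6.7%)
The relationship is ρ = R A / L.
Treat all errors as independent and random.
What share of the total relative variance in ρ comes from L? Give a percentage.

(δρ/ρ)² = (1·δR/R)² + (1·δA/A)² + (-1·δL/L)²
  R term: (1×0.0500)² = 0.00250
  A term: (1×0.0120)² = 0.000144
  L term: (-1×0.0670)² = 0.00449
Total = 0.00713. Share from L = 0.00449/0.00713 = 0.629.

62.9%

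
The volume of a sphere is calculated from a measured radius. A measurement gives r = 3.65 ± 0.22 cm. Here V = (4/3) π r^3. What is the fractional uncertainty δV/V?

For a monomial V ∝ r^3, fractional errors add in quadrature:
  (3·δr/r)² = (3×0.0603)² = 0.0327
δV/V = √(0.0327) = 0.181

0.181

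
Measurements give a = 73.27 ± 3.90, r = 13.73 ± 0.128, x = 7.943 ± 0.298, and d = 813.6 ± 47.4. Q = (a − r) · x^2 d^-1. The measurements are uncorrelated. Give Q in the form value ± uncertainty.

Let u = a − r = 59.54. δu = √(δa² + δr²) = √(15.2 + 0.0164) = 3.90, so δu/u = 0.0655.
Q is then a monomial in u, x, d:
δQ/Q = √((δu/u)² + (2·δx/x)² + (-1·δd/d)²) = √(0.00430 + 0.00563 + 0.00339) = 0.115
Q = 4.617, so δQ = 0.115 × 4.617 = 0.533.

4.617 ± 0.533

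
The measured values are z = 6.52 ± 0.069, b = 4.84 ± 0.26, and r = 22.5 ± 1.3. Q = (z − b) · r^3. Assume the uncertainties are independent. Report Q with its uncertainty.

Let u = z − b = 1.68. δu = √(δz² + δb²) = √(0.00476 + 0.0676) = 0.269, so δu/u = 0.160.
Q is then a monomial in u, r:
δQ/Q = √((δu/u)² + (3·δr/r)²) = √(0.0256 + 0.0300) = 0.236
Q = 19100, so δQ = 0.236 × 19100 = 4520.

19100 ± 4520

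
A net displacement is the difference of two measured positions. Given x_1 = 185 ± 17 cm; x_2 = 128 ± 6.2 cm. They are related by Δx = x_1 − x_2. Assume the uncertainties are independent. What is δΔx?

Absolute uncertainties add in quadrature for a linear combination:
  (δx_1)² = 289;  (δx_2)² = 38.4
δΔx = √(327) = 18.1 cm

18.1 cm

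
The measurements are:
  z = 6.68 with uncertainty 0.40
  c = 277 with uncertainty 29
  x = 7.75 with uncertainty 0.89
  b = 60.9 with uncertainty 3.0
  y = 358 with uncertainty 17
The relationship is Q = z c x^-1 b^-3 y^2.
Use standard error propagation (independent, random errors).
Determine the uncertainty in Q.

32.8

Products/powers → add relative errors in quadrature, weighted by exponent:
  (1·δz/z)² = (1×0.0599)² = 0.00359;  (1·δc/c)² = (1×0.105)² = 0.0110;  (-1·δx/x)² = (-1×0.115)² = 0.0132;  (-3·δb/b)² = (-3×0.0493)² = 0.0218;  (2·δy/y)² = (2×0.0475)² = 0.00902
δQ/Q = √(0.0586) = 0.242
Q = 135, so δQ = 0.242 × 135 = 32.8.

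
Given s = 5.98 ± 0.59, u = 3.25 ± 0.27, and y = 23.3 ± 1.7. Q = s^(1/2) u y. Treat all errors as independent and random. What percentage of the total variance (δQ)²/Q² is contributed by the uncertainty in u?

47.1%

(δQ/Q)² = (½·δs/s)² + (1·δu/u)² + (1·δy/y)²
  s term: (0.5×0.0987)² = 0.00243
  u term: (1×0.0831)² = 0.00690
  y term: (1×0.0730)² = 0.00532
Total = 0.0147. Share from u = 0.00690/0.0147 = 0.471.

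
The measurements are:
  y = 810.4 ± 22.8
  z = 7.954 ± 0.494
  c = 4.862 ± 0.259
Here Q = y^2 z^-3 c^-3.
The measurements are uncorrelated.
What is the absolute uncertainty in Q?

Each factor contributes (exponent × relative error)² to (δQ/Q)²:
  (2·δy/y)² = (2×0.0281)² = 0.00317;  (-3·δz/z)² = (-3×0.0621)² = 0.0347;  (-3·δc/c)² = (-3×0.0533)² = 0.0255
δQ/Q = √(0.0634) = 0.252
Q = 11.36, so δQ = 0.252 × 11.36 = 2.86.

2.86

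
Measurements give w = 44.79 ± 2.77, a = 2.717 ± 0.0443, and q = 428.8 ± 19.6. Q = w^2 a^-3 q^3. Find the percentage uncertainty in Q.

Relative error in a monomial: (δQ/Q)² = Σ (nᵢ · δxᵢ/xᵢ)².
  (2·δw/w)² = (2×0.0618)² = 0.0153;  (-3·δa/a)² = (-3×0.0163)² = 0.00239;  (3·δq/q)² = (3×0.0457)² = 0.0188
δQ/Q = √(0.0365) = 0.191

19.1%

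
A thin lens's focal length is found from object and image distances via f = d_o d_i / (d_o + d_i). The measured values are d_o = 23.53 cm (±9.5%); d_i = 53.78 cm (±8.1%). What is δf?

1.15 cm

∂f/∂d_o = (d_i/(d_o+d_i))² = 0.484;  ∂f/∂d_i = (d_o/(d_o+d_i))² = 0.0926
δf = √((∂f/∂d_o · δd_o)² + (∂f/∂d_i · δd_i)²) = √(1.17 + 0.163) = 1.15 cm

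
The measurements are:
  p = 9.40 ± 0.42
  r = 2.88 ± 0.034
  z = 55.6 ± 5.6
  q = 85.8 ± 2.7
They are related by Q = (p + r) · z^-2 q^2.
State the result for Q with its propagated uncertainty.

29.2 ± 6.25

Let u = p + r = 12.3. δu = √(δp² + δr²) = √(0.176 + 0.00116) = 0.421, so δu/u = 0.0343.
Q is then a monomial in u, z, q:
δQ/Q = √((δu/u)² + (-2·δz/z)² + (2·δq/q)²) = √(0.00118 + 0.0406 + 0.00396) = 0.214
Q = 29.2, so δQ = 0.214 × 29.2 = 6.25.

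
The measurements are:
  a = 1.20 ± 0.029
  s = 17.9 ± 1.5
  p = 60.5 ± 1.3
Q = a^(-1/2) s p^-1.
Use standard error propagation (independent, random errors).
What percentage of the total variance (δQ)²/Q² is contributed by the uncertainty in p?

6.05%

(δQ/Q)² = (−½·δa/a)² + (1·δs/s)² + (-1·δp/p)²
  a term: (-0.5×0.0242)² = 0.000146
  s term: (1×0.0838)² = 0.00702
  p term: (-1×0.0215)² = 0.000462
Total = 0.00763. Share from p = 0.000462/0.00763 = 0.0605.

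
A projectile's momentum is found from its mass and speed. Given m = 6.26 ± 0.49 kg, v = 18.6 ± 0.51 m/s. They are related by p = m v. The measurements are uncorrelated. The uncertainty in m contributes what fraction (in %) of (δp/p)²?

89.1%

(δp/p)² = (1·δm/m)² + (1·δv/v)²
  m term: (1×0.0783)² = 0.00613
  v term: (1×0.0274)² = 0.000752
Total = 0.00688. Share from m = 0.00613/0.00688 = 0.891.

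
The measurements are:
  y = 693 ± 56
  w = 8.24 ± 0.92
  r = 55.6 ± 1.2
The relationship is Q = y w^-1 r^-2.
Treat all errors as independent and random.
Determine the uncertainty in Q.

For a monomial Q ∝ y, w^-1, r^-2, fractional errors add in quadrature:
  (1·δy/y)² = (1×0.0808)² = 0.00653;  (-1·δw/w)² = (-1×0.112)² = 0.0125;  (-2·δr/r)² = (-2×0.0216)² = 0.00186
δQ/Q = √(0.0209) = 0.144
Q = 0.0272, so δQ = 0.144 × 0.0272 = 0.00393.

0.00393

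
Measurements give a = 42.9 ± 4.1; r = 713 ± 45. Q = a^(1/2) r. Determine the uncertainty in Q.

Q is a product of powers, so relative uncertainties combine in quadrature:
  (½·δa/a)² = (0.5×0.0956)² = 0.00228;  (1·δr/r)² = (1×0.0631)² = 0.00398
δQ/Q = √(0.00627) = 0.0792
Q = 4670, so δQ = 0.0792 × 4670 = 370.

370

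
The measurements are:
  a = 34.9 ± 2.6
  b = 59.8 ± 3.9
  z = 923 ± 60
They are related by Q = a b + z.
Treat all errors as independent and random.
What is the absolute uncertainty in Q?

Let p = a·b = 2090. δp/p = √((1·δa/a)² + (1·δb/b)²) = √(0.00555 + 0.00425) = 0.0990, so δp = 207.
Q = p + z: δQ = √(δp² + δz²) = √(42700 + 3600) = 215

215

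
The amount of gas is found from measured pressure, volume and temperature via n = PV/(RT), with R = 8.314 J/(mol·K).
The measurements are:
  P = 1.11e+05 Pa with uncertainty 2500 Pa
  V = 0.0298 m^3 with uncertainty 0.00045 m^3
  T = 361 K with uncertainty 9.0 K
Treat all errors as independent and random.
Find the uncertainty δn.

Since n is a product/quotient, work with relative uncertainties:
  (1·δP/P)² = (1×0.0225)² = 0.000507;  (1·δV/V)² = (1×0.0151)² = 0.000228;  (-1·δT/T)² = (-1×0.0249)² = 0.000622
δn/n = √(0.00136) = 0.0368
n = 1.10 mol, so δn = 0.0368 × 1.10 = 0.0406 mol.

0.0406 mol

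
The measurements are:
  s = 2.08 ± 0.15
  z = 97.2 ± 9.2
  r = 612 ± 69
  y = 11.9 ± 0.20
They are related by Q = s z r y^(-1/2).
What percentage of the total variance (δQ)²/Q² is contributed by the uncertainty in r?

47.2%

(δQ/Q)² = (1·δs/s)² + (1·δz/z)² + (1·δr/r)² + (−½·δy/y)²
  s term: (1×0.0721)² = 0.00520
  z term: (1×0.0947)² = 0.00896
  r term: (1×0.113)² = 0.0127
  y term: (-0.5×0.0168)² = 7.06e-05
Total = 0.0269. Share from r = 0.0127/0.0269 = 0.472.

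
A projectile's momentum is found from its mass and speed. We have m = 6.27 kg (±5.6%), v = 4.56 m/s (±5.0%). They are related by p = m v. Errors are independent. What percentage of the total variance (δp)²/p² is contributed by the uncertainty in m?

(δp/p)² = (1·δm/m)² + (1·δv/v)²
  m term: (1×0.0560)² = 0.00314
  v term: (1×0.0500)² = 0.00250
Total = 0.00564. Share from m = 0.00314/0.00564 = 0.556.

55.6%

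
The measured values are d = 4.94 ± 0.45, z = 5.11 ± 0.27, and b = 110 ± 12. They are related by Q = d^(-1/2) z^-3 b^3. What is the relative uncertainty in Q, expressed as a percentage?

36.6%

For a monomial Q ∝ d^(-1/2), z^-3, b^3, fractional errors add in quadrature:
  (−½·δd/d)² = (-0.5×0.0911)² = 0.00207;  (-3·δz/z)² = (-3×0.0528)² = 0.0251;  (3·δb/b)² = (3×0.109)² = 0.107
δQ/Q = √(0.134) = 0.366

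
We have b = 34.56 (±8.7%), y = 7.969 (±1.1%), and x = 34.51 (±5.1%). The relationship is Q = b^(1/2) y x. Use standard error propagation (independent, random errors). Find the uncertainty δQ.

Q is a product of powers, so relative uncertainties combine in quadrature:
  (½·δb/b)² = (0.5×0.0870)² = 0.00189;  (1·δy/y)² = (1×0.0110)² = 0.000121;  (1·δx/x)² = (1×0.0510)² = 0.00260
δQ/Q = √(0.00461) = 0.0679
Q = 1617, so δQ = 0.0679 × 1617 = 110.

110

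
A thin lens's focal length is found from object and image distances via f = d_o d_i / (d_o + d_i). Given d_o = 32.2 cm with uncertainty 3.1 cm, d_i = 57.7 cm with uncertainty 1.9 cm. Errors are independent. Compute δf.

∂f/∂d_o = (d_i/(d_o+d_i))² = 0.412;  ∂f/∂d_i = (d_o/(d_o+d_i))² = 0.128
δf = √((∂f/∂d_o · δd_o)² + (∂f/∂d_i · δd_i)²) = √(1.63 + 0.0594) = 1.30 cm

1.30 cm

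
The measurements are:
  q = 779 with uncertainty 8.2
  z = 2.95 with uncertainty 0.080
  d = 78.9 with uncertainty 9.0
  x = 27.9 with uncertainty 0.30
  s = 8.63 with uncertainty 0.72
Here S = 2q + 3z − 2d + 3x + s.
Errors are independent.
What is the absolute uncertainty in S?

24.4

For a sum/difference, combine absolute errors in quadrature:
  (2·δq)² = 269;  (3·δz)² = 0.0576;  (2·δd)² = 324;  (3·δx)² = 0.810;  (δs)² = 0.518
δS = √(594) = 24.4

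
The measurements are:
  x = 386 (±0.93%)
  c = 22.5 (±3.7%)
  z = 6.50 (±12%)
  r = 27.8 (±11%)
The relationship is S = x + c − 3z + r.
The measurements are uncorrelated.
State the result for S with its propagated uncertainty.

417 ± 5.33

S is a linear combination, so absolute uncertainties add in quadrature:
  (δx)² = 12.9;  (δc)² = 0.693;  (3·δz)² = 5.48;  (δr)² = 9.35
δS = √(28.4) = 5.33
S = 417.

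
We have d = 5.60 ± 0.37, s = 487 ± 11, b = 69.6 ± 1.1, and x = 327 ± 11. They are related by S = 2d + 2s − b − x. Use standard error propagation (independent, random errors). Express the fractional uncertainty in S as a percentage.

For a sum/difference, combine absolute errors in quadrature:
  (2·δd)² = 0.548;  (2·δs)² = 484;  (δb)² = 1.21;  (δx)² = 121
δS = √(607) = 24.6
S = 589, so δS/S = 24.6/589 = 0.0418.

4.18%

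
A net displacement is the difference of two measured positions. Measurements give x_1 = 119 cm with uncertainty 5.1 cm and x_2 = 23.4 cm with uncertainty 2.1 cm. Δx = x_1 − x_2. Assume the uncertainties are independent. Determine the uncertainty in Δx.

Δx is a linear combination, so absolute uncertainties add in quadrature:
  (δx_1)² = 26.0;  (δx_2)² = 4.41
δΔx = √(30.4) = 5.52 cm

5.52 cm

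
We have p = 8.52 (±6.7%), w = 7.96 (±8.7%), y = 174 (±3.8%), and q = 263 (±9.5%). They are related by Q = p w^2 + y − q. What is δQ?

Let h = p·w^2 = 540. δh/h = √((1·δp/p)² + (2·δw/w)²) = √(0.00449 + 0.0303) = 0.186, so δh = 101.
Q = h + y − q: δQ = √(δh² + δy² + δq²) = √(10100 + 43.7 + 624) = 104

104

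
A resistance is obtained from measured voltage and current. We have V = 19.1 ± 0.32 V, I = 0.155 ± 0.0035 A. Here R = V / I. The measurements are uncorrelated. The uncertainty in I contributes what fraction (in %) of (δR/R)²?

(δR/R)² = (1·δV/V)² + (-1·δI/I)²
  V term: (1×0.0168)² = 0.000281
  I term: (-1×0.0226)² = 0.000510
Total = 0.000791. Share from I = 0.000510/0.000791 = 0.645.

64.5%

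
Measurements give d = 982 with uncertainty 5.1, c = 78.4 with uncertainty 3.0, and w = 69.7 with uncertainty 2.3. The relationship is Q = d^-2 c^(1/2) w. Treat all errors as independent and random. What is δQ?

2.53e-05

Since Q is a product/quotient, work with relative uncertainties:
  (-2·δd/d)² = (-2×0.00519)² = 0.000108;  (½·δc/c)² = (0.5×0.0383)² = 0.000366;  (1·δw/w)² = (1×0.0330)² = 0.00109
δQ/Q = √(0.00156) = 0.0395
Q = 0.000640, so δQ = 0.0395 × 0.000640 = 2.53e-05.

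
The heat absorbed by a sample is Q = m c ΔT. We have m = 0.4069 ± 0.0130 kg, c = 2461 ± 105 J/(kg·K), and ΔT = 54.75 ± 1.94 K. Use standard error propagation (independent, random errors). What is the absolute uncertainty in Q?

3510 J

Products/powers → add relative errors in quadrature, weighted by exponent:
  (1·δm/m)² = (1×0.0319)² = 0.00102;  (1·δc/c)² = (1×0.0427)² = 0.00182;  (1·δΔT/ΔT)² = (1×0.0354)² = 0.00126
δQ/Q = √(0.00410) = 0.0640
Q = 54830 J, so δQ = 0.0640 × 54830 = 3510 J.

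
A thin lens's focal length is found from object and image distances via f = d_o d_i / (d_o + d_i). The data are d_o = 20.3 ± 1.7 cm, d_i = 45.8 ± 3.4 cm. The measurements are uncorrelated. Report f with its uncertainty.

∂f/∂d_o = (d_i/(d_o+d_i))² = 0.480;  ∂f/∂d_i = (d_o/(d_o+d_i))² = 0.0943
δf = √((∂f/∂d_o · δd_o)² + (∂f/∂d_i · δd_i)²) = √(0.666 + 0.103) = 0.877 cm
f = 14.1 cm.

14.1 ± 0.877 cm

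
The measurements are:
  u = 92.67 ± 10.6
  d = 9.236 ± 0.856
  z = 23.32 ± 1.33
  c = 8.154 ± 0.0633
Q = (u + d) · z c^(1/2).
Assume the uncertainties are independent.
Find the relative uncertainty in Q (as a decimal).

0.119

Let w = u + d = 101.9. δw = √(δu² + δd²) = √(112 + 0.733) = 10.6, so δw/w = 0.104.
Q is then a monomial in w, z, c:
δQ/Q = √((δw/w)² + (1·δz/z)² + (½·δc/c)²) = √(0.0109 + 0.00325 + 1.51e-05) = 0.119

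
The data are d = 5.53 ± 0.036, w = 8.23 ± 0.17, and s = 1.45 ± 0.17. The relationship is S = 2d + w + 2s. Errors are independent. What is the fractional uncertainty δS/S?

Absolute uncertainties add in quadrature for a linear combination:
  (2·δd)² = 0.00518;  (δw)² = 0.0289;  (2·δs)² = 0.116
δS = √(0.150) = 0.387
S = 22.2, so δS/S = 0.387/22.2 = 0.0174.

0.0174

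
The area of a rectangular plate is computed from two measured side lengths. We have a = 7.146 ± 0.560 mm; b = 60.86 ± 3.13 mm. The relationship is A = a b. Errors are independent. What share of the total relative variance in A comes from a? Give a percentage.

69.9%

(δA/A)² = (1·δa/a)² + (1·δb/b)²
  a term: (1×0.0784)² = 0.00614
  b term: (1×0.0514)² = 0.00264
Total = 0.00879. Share from a = 0.00614/0.00879 = 0.699.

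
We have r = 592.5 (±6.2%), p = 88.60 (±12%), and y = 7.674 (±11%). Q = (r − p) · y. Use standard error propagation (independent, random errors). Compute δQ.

Let u = r − p = 503.9. δu = √(δr² + δp²) = √(1350 + 113) = 38.2, so δu/u = 0.0759.
Q is then a monomial in u, y:
δQ/Q = √((δu/u)² + (1·δy/y)²) = √(0.00576 + 0.0121) = 0.134
Q = 3867, so δQ = 0.134 × 3867 = 517.

517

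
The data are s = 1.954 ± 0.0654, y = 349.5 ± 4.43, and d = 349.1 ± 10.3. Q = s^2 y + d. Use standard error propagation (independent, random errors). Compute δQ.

91.5

Let p = s^2·y = 1334. δp/p = √((2·δs/s)² + (1·δy/y)²) = √(0.00448 + 0.000161) = 0.0681, so δp = 90.9.
Q = p + d: δQ = √(δp² + δd²) = √(8270 + 106) = 91.5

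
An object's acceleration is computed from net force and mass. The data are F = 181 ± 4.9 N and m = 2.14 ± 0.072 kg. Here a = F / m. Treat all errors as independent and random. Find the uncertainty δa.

3.65 m/s^2

a is a product of powers, so relative uncertainties combine in quadrature:
  (1·δF/F)² = (1×0.0271)² = 0.000733;  (-1·δm/m)² = (-1×0.0336)² = 0.00113
δa/a = √(0.00186) = 0.0432
a = 84.6 m/s^2, so δa = 0.0432 × 84.6 = 3.65 m/s^2.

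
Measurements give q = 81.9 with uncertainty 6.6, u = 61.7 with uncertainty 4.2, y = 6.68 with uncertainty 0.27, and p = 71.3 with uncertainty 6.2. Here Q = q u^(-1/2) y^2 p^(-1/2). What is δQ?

6.99

For a monomial Q ∝ q, u^(-1/2), y^2, p^(-1/2), fractional errors add in quadrature:
  (1·δq/q)² = (1×0.0806)² = 0.00649;  (−½·δu/u)² = (-0.5×0.0681)² = 0.00116;  (2·δy/y)² = (2×0.0404)² = 0.00653;  (−½·δp/p)² = (-0.5×0.0870)² = 0.00189
δQ/Q = √(0.0161) = 0.127
Q = 55.1, so δQ = 0.127 × 55.1 = 6.99.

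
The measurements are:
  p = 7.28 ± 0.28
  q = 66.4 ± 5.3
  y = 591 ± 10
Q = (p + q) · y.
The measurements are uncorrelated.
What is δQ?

3220

Let u = p + q = 73.7. δu = √(δp² + δq²) = √(0.0784 + 28.1) = 5.31, so δu/u = 0.0720.
Q is then a monomial in u, y:
δQ/Q = √((δu/u)² + (1·δy/y)²) = √(0.00519 + 0.000286) = 0.0740
Q = 43500, so δQ = 0.0740 × 43500 = 3220.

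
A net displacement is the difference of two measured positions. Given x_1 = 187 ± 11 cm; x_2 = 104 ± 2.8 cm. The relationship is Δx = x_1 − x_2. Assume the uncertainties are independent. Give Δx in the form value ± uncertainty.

83.0 ± 11.4 cm

Absolute uncertainties add in quadrature for a linear combination:
  (δx_1)² = 121;  (δx_2)² = 7.84
δΔx = √(129) = 11.4 cm
Δx = 83.0 cm.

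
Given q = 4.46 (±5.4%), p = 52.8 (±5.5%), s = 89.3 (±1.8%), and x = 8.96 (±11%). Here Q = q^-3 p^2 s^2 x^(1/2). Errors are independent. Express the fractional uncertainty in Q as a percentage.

Relative error in a monomial: (δQ/Q)² = Σ (nᵢ · δxᵢ/xᵢ)².
  (-3·δq/q)² = (-3×0.0540)² = 0.0262;  (2·δp/p)² = (2×0.0550)² = 0.0121;  (2·δs/s)² = (2×0.0180)² = 0.00130;  (½·δx/x)² = (0.5×0.110)² = 0.00302
δQ/Q = √(0.0427) = 0.207

20.7%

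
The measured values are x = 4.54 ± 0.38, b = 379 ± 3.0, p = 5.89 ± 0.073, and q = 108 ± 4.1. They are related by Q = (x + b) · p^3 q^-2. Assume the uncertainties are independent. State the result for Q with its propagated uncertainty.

Let u = x + b = 384. δu = √(δx² + δb²) = √(0.144 + 9.00) = 3.02, so δu/u = 0.00788.
Q is then a monomial in u, p, q:
δQ/Q = √((δu/u)² + (3·δp/p)² + (-2·δq/q)²) = √(6.22e-05 + 0.00138 + 0.00576) = 0.0849
Q = 6.72, so δQ = 0.0849 × 6.72 = 0.571.

6.72 ± 0.571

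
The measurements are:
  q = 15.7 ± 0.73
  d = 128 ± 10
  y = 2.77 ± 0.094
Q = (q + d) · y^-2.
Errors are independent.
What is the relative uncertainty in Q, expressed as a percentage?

Let u = q + d = 144. δu = √(δq² + δd²) = √(0.533 + 100) = 10.0, so δu/u = 0.0698.
Q is then a monomial in u, y:
δQ/Q = √((δu/u)² + (-2·δy/y)²) = √(0.00487 + 0.00461) = 0.0973

9.73%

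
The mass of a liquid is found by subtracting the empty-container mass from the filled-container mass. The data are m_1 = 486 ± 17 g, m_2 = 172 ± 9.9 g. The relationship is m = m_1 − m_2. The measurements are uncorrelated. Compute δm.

Absolute uncertainties add in quadrature for a linear combination:
  (δm_1)² = 289;  (δm_2)² = 98.0
δm = √(387) = 19.7 g

19.7 g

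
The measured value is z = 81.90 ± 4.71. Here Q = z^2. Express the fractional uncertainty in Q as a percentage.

Relative error in a monomial: (δQ/Q)² = Σ (nᵢ · δxᵢ/xᵢ)².
  (2·δz/z)² = (2×0.0575)² = 0.0132
δQ/Q = √(0.0132) = 0.115

11.5%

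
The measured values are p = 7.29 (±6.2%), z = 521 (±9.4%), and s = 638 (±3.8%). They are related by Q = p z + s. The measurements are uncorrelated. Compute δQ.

Let w = p·z = 3800. δw/w = √((1·δp/p)² + (1·δz/z)²) = √(0.00384 + 0.00884) = 0.113, so δw = 428.
Q = w + s: δQ = √(δw² + δs²) = √(1.83e+05 + 588) = 428

428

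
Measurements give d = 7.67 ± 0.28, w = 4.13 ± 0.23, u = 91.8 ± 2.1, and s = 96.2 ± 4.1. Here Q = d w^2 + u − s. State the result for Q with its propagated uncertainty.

126 ± 16.0

Let p = d·w^2 = 131. δp/p = √((1·δd/d)² + (2·δw/w)²) = √(0.00133 + 0.0124) = 0.117, so δp = 15.3.
Q = p + u − s: δQ = √(δp² + δu² + δs²) = √(235 + 4.41 + 16.8) = 16.0
Q = 126.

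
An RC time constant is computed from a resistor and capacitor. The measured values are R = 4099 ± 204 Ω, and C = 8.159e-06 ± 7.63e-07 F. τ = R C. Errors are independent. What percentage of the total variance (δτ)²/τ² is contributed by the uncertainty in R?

22.1%

(δτ/τ)² = (1·δR/R)² + (1·δC/C)²
  R term: (1×0.0498)² = 0.00248
  C term: (1×0.0935)² = 0.00875
Total = 0.0112. Share from R = 0.00248/0.0112 = 0.221.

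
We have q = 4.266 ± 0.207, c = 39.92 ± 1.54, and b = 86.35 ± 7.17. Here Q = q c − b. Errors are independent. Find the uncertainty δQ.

12.8

Let p = q·c = 170.3. δp/p = √((1·δq/q)² + (1·δc/c)²) = √(0.00235 + 0.00149) = 0.0620, so δp = 10.6.
Q = p − b: δQ = √(δp² + δb²) = √(111 + 51.4) = 12.8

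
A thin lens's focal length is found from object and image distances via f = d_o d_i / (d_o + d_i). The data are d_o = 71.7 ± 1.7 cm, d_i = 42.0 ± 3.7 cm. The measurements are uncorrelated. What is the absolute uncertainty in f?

1.49 cm

∂f/∂d_o = (d_i/(d_o+d_i))² = 0.136;  ∂f/∂d_i = (d_o/(d_o+d_i))² = 0.398
δf = √((∂f/∂d_o · δd_o)² + (∂f/∂d_i · δd_i)²) = √(0.0538 + 2.16) = 1.49 cm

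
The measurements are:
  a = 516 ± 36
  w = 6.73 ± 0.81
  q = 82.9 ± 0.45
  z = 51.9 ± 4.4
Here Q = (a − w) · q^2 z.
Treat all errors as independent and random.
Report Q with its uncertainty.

(1.82 ± 0.201) × 10^8

Let u = a − w = 509. δu = √(δa² + δw²) = √(1300 + 0.656) = 36.0, so δu/u = 0.0707.
Q is then a monomial in u, q, z:
δQ/Q = √((δu/u)² + (2·δq/q)² + (1·δz/z)²) = √(0.00500 + 0.000118 + 0.00719) = 0.111
Q = 1.82e+08, so δQ = 0.111 × 1.82e+08 = 2.01e+07.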